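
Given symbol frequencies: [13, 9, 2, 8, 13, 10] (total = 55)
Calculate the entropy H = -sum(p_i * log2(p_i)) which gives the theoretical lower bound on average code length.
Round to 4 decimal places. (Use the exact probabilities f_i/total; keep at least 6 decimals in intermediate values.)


Per-symbol terms -p_i * log2(p_i) with p_i = f_i/55:
  p = 13/55 = 0.236364: log2(p) = -2.080920, -p*log2(p) = 0.491854
  p = 9/55 = 0.163636: log2(p) = -2.611435, -p*log2(p) = 0.427326
  p = 2/55 = 0.036364: log2(p) = -4.781360, -p*log2(p) = 0.173868
  p = 8/55 = 0.145455: log2(p) = -2.781360, -p*log2(p) = 0.404561
  p = 13/55 = 0.236364: log2(p) = -2.080920, -p*log2(p) = 0.491854
  p = 10/55 = 0.181818: log2(p) = -2.459432, -p*log2(p) = 0.447169
H = 0.491854 + 0.427326 + 0.173868 + 0.404561 + 0.491854 + 0.447169 = 2.436632

H = 2.4366 bits/symbol


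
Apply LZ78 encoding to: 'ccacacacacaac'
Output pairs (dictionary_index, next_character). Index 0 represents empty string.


LZ78 encoding steps:
Dictionary: {0: ''}
Step 1: w='' (idx 0), next='c' -> output (0, 'c'), add 'c' as idx 1
Step 2: w='c' (idx 1), next='a' -> output (1, 'a'), add 'ca' as idx 2
Step 3: w='ca' (idx 2), next='c' -> output (2, 'c'), add 'cac' as idx 3
Step 4: w='' (idx 0), next='a' -> output (0, 'a'), add 'a' as idx 4
Step 5: w='cac' (idx 3), next='a' -> output (3, 'a'), add 'caca' as idx 5
Step 6: w='a' (idx 4), next='c' -> output (4, 'c'), add 'ac' as idx 6


Encoded: [(0, 'c'), (1, 'a'), (2, 'c'), (0, 'a'), (3, 'a'), (4, 'c')]


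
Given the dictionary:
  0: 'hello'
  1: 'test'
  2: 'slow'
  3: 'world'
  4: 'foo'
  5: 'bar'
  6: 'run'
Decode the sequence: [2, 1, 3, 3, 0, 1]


Look up each index in the dictionary:
  2 -> 'slow'
  1 -> 'test'
  3 -> 'world'
  3 -> 'world'
  0 -> 'hello'
  1 -> 'test'

Decoded: "slow test world world hello test"


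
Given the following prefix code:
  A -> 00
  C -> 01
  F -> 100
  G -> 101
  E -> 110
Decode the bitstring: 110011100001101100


Decoding step by step:
Bits 110 -> E
Bits 01 -> C
Bits 110 -> E
Bits 00 -> A
Bits 01 -> C
Bits 101 -> G
Bits 100 -> F


Decoded message: ECEACGF


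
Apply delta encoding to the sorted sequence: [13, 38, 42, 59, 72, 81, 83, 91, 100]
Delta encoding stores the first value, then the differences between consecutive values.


First value: 13
Deltas:
  38 - 13 = 25
  42 - 38 = 4
  59 - 42 = 17
  72 - 59 = 13
  81 - 72 = 9
  83 - 81 = 2
  91 - 83 = 8
  100 - 91 = 9


Delta encoded: [13, 25, 4, 17, 13, 9, 2, 8, 9]


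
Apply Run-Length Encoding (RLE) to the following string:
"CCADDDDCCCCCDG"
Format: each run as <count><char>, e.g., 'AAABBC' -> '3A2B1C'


Scanning runs left to right:
  i=0: run of 'C' x 2 -> '2C'
  i=2: run of 'A' x 1 -> '1A'
  i=3: run of 'D' x 4 -> '4D'
  i=7: run of 'C' x 5 -> '5C'
  i=12: run of 'D' x 1 -> '1D'
  i=13: run of 'G' x 1 -> '1G'

RLE = 2C1A4D5C1D1G


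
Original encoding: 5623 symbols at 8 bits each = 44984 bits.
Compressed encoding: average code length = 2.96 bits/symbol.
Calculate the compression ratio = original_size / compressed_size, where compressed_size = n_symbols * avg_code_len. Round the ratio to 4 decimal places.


original_size = n_symbols * orig_bits = 5623 * 8 = 44984 bits
compressed_size = n_symbols * avg_code_len = 5623 * 2.96 = 16644.08 bits
ratio = original_size / compressed_size = 44984 / 16644.08 = 2.7027

Compression ratio = 2.7027


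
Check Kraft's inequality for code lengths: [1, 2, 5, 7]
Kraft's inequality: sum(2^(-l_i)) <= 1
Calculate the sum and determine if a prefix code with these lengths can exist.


Sum = 2^(-1) + 2^(-2) + 2^(-5) + 2^(-7)
    = 0.5 + 0.25 + 0.03125 + 0.0078125
    = 101/128 = 0.7890625
Since 0.7890625 <= 1, Kraft's inequality IS satisfied.
A prefix code with these lengths CAN exist.

Kraft sum = 0.7890625. Satisfied.


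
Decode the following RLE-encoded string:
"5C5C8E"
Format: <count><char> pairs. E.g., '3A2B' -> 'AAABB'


Expanding each <count><char> pair:
  5C -> 'CCCCC'
  5C -> 'CCCCC'
  8E -> 'EEEEEEEE'

Decoded = CCCCCCCCCCEEEEEEEE


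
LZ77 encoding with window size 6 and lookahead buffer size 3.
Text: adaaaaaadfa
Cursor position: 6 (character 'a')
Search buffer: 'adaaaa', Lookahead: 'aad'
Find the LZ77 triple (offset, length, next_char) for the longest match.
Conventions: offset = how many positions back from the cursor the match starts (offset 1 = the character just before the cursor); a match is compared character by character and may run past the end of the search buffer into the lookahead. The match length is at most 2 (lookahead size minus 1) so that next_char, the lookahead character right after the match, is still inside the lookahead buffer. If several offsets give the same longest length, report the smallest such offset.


Try each offset into the search buffer:
  offset=1 (pos 5, char 'a'): match length 2
  offset=2 (pos 4, char 'a'): match length 2
  offset=3 (pos 3, char 'a'): match length 2
  offset=4 (pos 2, char 'a'): match length 2
  offset=5 (pos 1, char 'd'): match length 0
  offset=6 (pos 0, char 'a'): match length 1
Longest match has length 2, found at offsets 1, 2, 3, 4; take the smallest, offset 1.
next_char = character at position 6 + 2 = 8 -> 'd'

Best match: offset=1, length=2 (matching 'aa' starting at position 5)
LZ77 triple: (1, 2, 'd')


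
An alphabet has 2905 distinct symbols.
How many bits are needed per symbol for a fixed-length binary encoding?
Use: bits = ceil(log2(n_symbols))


log2(2905) = 11.5043
Bracket: 2^11 = 2048 < 2905 <= 2^12 = 4096
So ceil(log2(2905)) = 12

bits = ceil(log2(2905)) = ceil(11.5043) = 12 bits


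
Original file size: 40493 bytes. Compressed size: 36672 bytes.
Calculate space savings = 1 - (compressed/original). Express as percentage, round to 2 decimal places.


ratio = compressed/original = 36672/40493 = 0.905638
savings = 1 - ratio = 1 - 0.905638 = 0.094362
as a percentage: 0.094362 * 100 = 9.44%

Space savings = 1 - 36672/40493 = 9.44%


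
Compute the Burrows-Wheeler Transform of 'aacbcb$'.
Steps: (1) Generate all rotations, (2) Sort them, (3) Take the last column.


Rotations (sorted):
  0: $aacbcb -> last char: b
  1: aacbcb$ -> last char: $
  2: acbcb$a -> last char: a
  3: b$aacbc -> last char: c
  4: bcb$aac -> last char: c
  5: cb$aacb -> last char: b
  6: cbcb$aa -> last char: a


BWT = b$accba


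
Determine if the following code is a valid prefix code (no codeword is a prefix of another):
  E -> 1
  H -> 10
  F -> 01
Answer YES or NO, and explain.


Checking each pair (does one codeword prefix another?):
  E='1' vs H='10': prefix -- VIOLATION

NO -- this is NOT a valid prefix code. E (1) is a prefix of H (10).


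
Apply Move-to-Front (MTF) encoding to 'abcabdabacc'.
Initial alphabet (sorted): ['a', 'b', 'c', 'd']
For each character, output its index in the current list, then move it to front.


MTF encoding:
'a': index 0 in ['a', 'b', 'c', 'd'] -> ['a', 'b', 'c', 'd']
'b': index 1 in ['a', 'b', 'c', 'd'] -> ['b', 'a', 'c', 'd']
'c': index 2 in ['b', 'a', 'c', 'd'] -> ['c', 'b', 'a', 'd']
'a': index 2 in ['c', 'b', 'a', 'd'] -> ['a', 'c', 'b', 'd']
'b': index 2 in ['a', 'c', 'b', 'd'] -> ['b', 'a', 'c', 'd']
'd': index 3 in ['b', 'a', 'c', 'd'] -> ['d', 'b', 'a', 'c']
'a': index 2 in ['d', 'b', 'a', 'c'] -> ['a', 'd', 'b', 'c']
'b': index 2 in ['a', 'd', 'b', 'c'] -> ['b', 'a', 'd', 'c']
'a': index 1 in ['b', 'a', 'd', 'c'] -> ['a', 'b', 'd', 'c']
'c': index 3 in ['a', 'b', 'd', 'c'] -> ['c', 'a', 'b', 'd']
'c': index 0 in ['c', 'a', 'b', 'd'] -> ['c', 'a', 'b', 'd']


Output: [0, 1, 2, 2, 2, 3, 2, 2, 1, 3, 0]


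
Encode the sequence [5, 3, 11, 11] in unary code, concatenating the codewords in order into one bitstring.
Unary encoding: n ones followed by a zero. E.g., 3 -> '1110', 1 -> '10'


Encode each number as n ones followed by a terminating 0:
  5 -> 111110 (6 bits)
  3 -> 1110 (4 bits)
  11 -> 111111111110 (12 bits)
  11 -> 111111111110 (12 bits)
Total length = 6 + 4 + 12 + 12 = 34 bits.

Unary([5, 3, 11, 11]) = 1111101110111111111110111111111110 (34 bits)


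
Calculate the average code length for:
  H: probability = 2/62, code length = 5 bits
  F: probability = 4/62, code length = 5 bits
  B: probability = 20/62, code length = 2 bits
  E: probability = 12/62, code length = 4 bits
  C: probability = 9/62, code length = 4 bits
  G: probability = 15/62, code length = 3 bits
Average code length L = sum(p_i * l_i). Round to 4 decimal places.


Weighted contributions p_i * l_i:
  H: (2/62) * 5 = 10/62
  F: (4/62) * 5 = 20/62
  B: (20/62) * 2 = 40/62
  E: (12/62) * 4 = 48/62
  C: (9/62) * 4 = 36/62
  G: (15/62) * 3 = 45/62
Sum = (10 + 20 + 40 + 48 + 36 + 45)/62 = 199/62

L = 199/62 = 3.2097 bits/symbol


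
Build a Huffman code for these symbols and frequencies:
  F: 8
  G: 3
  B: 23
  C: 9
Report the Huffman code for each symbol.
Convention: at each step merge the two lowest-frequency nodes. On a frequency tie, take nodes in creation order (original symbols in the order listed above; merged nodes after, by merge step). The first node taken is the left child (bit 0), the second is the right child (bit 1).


Huffman tree construction:
Step 1: Merge G(3) + F(8) = 11
Step 2: Merge C(9) + (G+F)(11) = 20
Step 3: Merge (C+(G+F))(20) + B(23) = 43
Read each symbol's code off the tree from the root (left child = 0, right child = 1).

Codes:
  F: 011 (length 3)
  G: 010 (length 3)
  B: 1 (length 1)
  C: 00 (length 2)
Average code length: 74/43 = 1.7209 bits/symbol


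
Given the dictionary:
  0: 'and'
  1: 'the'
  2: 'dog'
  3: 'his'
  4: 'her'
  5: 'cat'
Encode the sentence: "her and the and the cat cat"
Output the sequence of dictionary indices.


Look up each word in the dictionary:
  'her' -> 4
  'and' -> 0
  'the' -> 1
  'and' -> 0
  'the' -> 1
  'cat' -> 5
  'cat' -> 5

Encoded: [4, 0, 1, 0, 1, 5, 5]


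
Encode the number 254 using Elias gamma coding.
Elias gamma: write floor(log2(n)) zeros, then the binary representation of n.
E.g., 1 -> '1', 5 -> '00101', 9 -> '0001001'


num_bits = floor(log2(254)) + 1 = 8
leading_zeros = num_bits - 1 = 7
binary(254) = 11111110

Elias gamma(254) = '0000000' + '11111110' = 000000011111110 (15 bits)


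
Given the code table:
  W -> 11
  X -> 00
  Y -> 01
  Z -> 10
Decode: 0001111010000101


Decoding:
00 -> X
01 -> Y
11 -> W
10 -> Z
10 -> Z
00 -> X
01 -> Y
01 -> Y


Result: XYWZZXYY


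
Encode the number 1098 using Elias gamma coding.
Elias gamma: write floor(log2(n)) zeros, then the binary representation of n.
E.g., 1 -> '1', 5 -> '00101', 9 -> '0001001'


num_bits = floor(log2(1098)) + 1 = 11
leading_zeros = num_bits - 1 = 10
binary(1098) = 10001001010

Elias gamma(1098) = '0000000000' + '10001001010' = 000000000010001001010 (21 bits)


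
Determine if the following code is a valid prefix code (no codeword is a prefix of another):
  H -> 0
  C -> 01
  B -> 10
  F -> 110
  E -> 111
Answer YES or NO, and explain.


Checking each pair (does one codeword prefix another?):
  H='0' vs C='01': prefix -- VIOLATION

NO -- this is NOT a valid prefix code. H (0) is a prefix of C (01).


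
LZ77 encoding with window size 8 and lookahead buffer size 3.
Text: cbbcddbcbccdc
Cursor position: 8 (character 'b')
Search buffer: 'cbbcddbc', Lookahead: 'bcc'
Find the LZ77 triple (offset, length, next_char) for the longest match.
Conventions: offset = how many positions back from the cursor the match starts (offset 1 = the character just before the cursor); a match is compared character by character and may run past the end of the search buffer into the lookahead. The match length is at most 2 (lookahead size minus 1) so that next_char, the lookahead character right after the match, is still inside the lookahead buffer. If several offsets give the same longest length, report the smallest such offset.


Try each offset into the search buffer:
  offset=1 (pos 7, char 'c'): match length 0
  offset=2 (pos 6, char 'b'): match length 2
  offset=3 (pos 5, char 'd'): match length 0
  offset=4 (pos 4, char 'd'): match length 0
  offset=5 (pos 3, char 'c'): match length 0
  offset=6 (pos 2, char 'b'): match length 2
  offset=7 (pos 1, char 'b'): match length 1
  offset=8 (pos 0, char 'c'): match length 0
Longest match has length 2, found at offsets 2, 6; take the smallest, offset 2.
next_char = character at position 8 + 2 = 10 -> 'c'

Best match: offset=2, length=2 (matching 'bc' starting at position 6)
LZ77 triple: (2, 2, 'c')


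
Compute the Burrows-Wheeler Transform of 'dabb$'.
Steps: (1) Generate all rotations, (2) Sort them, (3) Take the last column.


Rotations (sorted):
  0: $dabb -> last char: b
  1: abb$d -> last char: d
  2: b$dab -> last char: b
  3: bb$da -> last char: a
  4: dabb$ -> last char: $


BWT = bdba$


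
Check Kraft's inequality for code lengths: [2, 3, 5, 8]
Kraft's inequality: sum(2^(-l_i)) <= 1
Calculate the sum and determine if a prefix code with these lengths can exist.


Sum = 2^(-2) + 2^(-3) + 2^(-5) + 2^(-8)
    = 0.25 + 0.125 + 0.03125 + 0.00390625
    = 105/256 = 0.41015625
Since 0.41015625 <= 1, Kraft's inequality IS satisfied.
A prefix code with these lengths CAN exist.

Kraft sum = 0.41015625. Satisfied.


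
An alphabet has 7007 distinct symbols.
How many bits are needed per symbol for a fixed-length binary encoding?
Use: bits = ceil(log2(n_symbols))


log2(7007) = 12.7746
Bracket: 2^12 = 4096 < 7007 <= 2^13 = 8192
So ceil(log2(7007)) = 13

bits = ceil(log2(7007)) = ceil(12.7746) = 13 bits


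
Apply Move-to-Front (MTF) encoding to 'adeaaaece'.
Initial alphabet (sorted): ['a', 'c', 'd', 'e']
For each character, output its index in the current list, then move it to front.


MTF encoding:
'a': index 0 in ['a', 'c', 'd', 'e'] -> ['a', 'c', 'd', 'e']
'd': index 2 in ['a', 'c', 'd', 'e'] -> ['d', 'a', 'c', 'e']
'e': index 3 in ['d', 'a', 'c', 'e'] -> ['e', 'd', 'a', 'c']
'a': index 2 in ['e', 'd', 'a', 'c'] -> ['a', 'e', 'd', 'c']
'a': index 0 in ['a', 'e', 'd', 'c'] -> ['a', 'e', 'd', 'c']
'a': index 0 in ['a', 'e', 'd', 'c'] -> ['a', 'e', 'd', 'c']
'e': index 1 in ['a', 'e', 'd', 'c'] -> ['e', 'a', 'd', 'c']
'c': index 3 in ['e', 'a', 'd', 'c'] -> ['c', 'e', 'a', 'd']
'e': index 1 in ['c', 'e', 'a', 'd'] -> ['e', 'c', 'a', 'd']


Output: [0, 2, 3, 2, 0, 0, 1, 3, 1]


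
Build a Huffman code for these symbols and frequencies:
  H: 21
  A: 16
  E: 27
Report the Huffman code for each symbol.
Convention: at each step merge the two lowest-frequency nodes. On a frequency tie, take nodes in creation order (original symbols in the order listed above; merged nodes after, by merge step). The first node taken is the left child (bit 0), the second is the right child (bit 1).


Huffman tree construction:
Step 1: Merge A(16) + H(21) = 37
Step 2: Merge E(27) + (A+H)(37) = 64
Read each symbol's code off the tree from the root (left child = 0, right child = 1).

Codes:
  H: 11 (length 2)
  A: 10 (length 2)
  E: 0 (length 1)
Average code length: 101/64 = 1.5781 bits/symbol


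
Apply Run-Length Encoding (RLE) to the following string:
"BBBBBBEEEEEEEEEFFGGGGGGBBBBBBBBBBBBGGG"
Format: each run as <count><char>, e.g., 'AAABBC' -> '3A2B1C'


Scanning runs left to right:
  i=0: run of 'B' x 6 -> '6B'
  i=6: run of 'E' x 9 -> '9E'
  i=15: run of 'F' x 2 -> '2F'
  i=17: run of 'G' x 6 -> '6G'
  i=23: run of 'B' x 12 -> '12B'
  i=35: run of 'G' x 3 -> '3G'

RLE = 6B9E2F6G12B3G


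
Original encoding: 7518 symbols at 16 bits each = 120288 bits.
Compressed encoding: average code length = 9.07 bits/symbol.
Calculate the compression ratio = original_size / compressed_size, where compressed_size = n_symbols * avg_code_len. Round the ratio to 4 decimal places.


original_size = n_symbols * orig_bits = 7518 * 16 = 120288 bits
compressed_size = n_symbols * avg_code_len = 7518 * 9.07 = 68188.26 bits
ratio = original_size / compressed_size = 120288 / 68188.26 = 1.7641

Compression ratio = 1.7641


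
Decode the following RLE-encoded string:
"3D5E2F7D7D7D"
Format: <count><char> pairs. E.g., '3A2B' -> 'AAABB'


Expanding each <count><char> pair:
  3D -> 'DDD'
  5E -> 'EEEEE'
  2F -> 'FF'
  7D -> 'DDDDDDD'
  7D -> 'DDDDDDD'
  7D -> 'DDDDDDD'

Decoded = DDDEEEEEFFDDDDDDDDDDDDDDDDDDDDD


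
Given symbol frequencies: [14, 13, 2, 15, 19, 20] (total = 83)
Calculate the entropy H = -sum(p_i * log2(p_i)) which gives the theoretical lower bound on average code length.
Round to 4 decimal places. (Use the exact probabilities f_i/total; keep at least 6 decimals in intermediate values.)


Per-symbol terms -p_i * log2(p_i) with p_i = f_i/83:
  p = 14/83 = 0.168675: log2(p) = -2.567685, -p*log2(p) = 0.433103
  p = 13/83 = 0.156627: log2(p) = -2.674600, -p*log2(p) = 0.418913
  p = 2/83 = 0.024096: log2(p) = -5.375039, -p*log2(p) = 0.129519
  p = 15/83 = 0.180723: log2(p) = -2.468149, -p*log2(p) = 0.446051
  p = 19/83 = 0.228916: log2(p) = -2.127112, -p*log2(p) = 0.486929
  p = 20/83 = 0.240964: log2(p) = -2.053111, -p*log2(p) = 0.494726
H = 0.433103 + 0.418913 + 0.129519 + 0.446051 + 0.486929 + 0.494726 = 2.409241

H = 2.4092 bits/symbol


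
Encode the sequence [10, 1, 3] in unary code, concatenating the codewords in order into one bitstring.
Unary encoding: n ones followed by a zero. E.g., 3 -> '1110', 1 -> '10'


Encode each number as n ones followed by a terminating 0:
  10 -> 11111111110 (11 bits)
  1 -> 10 (2 bits)
  3 -> 1110 (4 bits)
Total length = 11 + 2 + 4 = 17 bits.

Unary([10, 1, 3]) = 11111111110101110 (17 bits)


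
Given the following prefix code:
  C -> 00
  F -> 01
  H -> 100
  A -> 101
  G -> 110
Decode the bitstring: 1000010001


Decoding step by step:
Bits 100 -> H
Bits 00 -> C
Bits 100 -> H
Bits 01 -> F


Decoded message: HCHF


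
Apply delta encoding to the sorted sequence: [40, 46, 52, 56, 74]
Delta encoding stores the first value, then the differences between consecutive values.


First value: 40
Deltas:
  46 - 40 = 6
  52 - 46 = 6
  56 - 52 = 4
  74 - 56 = 18


Delta encoded: [40, 6, 6, 4, 18]


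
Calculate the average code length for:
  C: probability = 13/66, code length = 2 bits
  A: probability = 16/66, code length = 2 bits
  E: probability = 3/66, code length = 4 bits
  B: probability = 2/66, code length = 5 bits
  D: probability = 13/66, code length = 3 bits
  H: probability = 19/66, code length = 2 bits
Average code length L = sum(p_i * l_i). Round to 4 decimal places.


Weighted contributions p_i * l_i:
  C: (13/66) * 2 = 26/66
  A: (16/66) * 2 = 32/66
  E: (3/66) * 4 = 12/66
  B: (2/66) * 5 = 10/66
  D: (13/66) * 3 = 39/66
  H: (19/66) * 2 = 38/66
Sum = (26 + 32 + 12 + 10 + 39 + 38)/66 = 157/66

L = 157/66 = 2.3788 bits/symbol


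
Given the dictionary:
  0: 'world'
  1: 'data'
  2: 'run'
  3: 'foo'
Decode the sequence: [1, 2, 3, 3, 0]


Look up each index in the dictionary:
  1 -> 'data'
  2 -> 'run'
  3 -> 'foo'
  3 -> 'foo'
  0 -> 'world'

Decoded: "data run foo foo world"


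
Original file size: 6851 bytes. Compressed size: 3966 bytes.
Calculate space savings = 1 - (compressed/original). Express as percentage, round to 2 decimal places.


ratio = compressed/original = 3966/6851 = 0.578894
savings = 1 - ratio = 1 - 0.578894 = 0.421106
as a percentage: 0.421106 * 100 = 42.11%

Space savings = 1 - 3966/6851 = 42.11%


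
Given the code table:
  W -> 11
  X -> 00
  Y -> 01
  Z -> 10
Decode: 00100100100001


Decoding:
00 -> X
10 -> Z
01 -> Y
00 -> X
10 -> Z
00 -> X
01 -> Y


Result: XZYXZXY


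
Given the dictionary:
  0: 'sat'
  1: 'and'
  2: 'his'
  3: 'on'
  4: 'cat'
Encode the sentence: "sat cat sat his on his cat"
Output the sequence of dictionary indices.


Look up each word in the dictionary:
  'sat' -> 0
  'cat' -> 4
  'sat' -> 0
  'his' -> 2
  'on' -> 3
  'his' -> 2
  'cat' -> 4

Encoded: [0, 4, 0, 2, 3, 2, 4]


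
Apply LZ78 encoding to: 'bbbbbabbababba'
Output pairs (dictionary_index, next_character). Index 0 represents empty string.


LZ78 encoding steps:
Dictionary: {0: ''}
Step 1: w='' (idx 0), next='b' -> output (0, 'b'), add 'b' as idx 1
Step 2: w='b' (idx 1), next='b' -> output (1, 'b'), add 'bb' as idx 2
Step 3: w='bb' (idx 2), next='a' -> output (2, 'a'), add 'bba' as idx 3
Step 4: w='bba' (idx 3), next='b' -> output (3, 'b'), add 'bbab' as idx 4
Step 5: w='' (idx 0), next='a' -> output (0, 'a'), add 'a' as idx 5
Step 6: w='bba' (idx 3), end of input -> output (3, '')


Encoded: [(0, 'b'), (1, 'b'), (2, 'a'), (3, 'b'), (0, 'a'), (3, '')]


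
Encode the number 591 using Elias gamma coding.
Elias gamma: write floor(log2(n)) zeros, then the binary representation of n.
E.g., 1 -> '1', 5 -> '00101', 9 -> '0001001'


num_bits = floor(log2(591)) + 1 = 10
leading_zeros = num_bits - 1 = 9
binary(591) = 1001001111

Elias gamma(591) = '000000000' + '1001001111' = 0000000001001001111 (19 bits)


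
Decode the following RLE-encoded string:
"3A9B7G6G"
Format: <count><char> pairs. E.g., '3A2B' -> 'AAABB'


Expanding each <count><char> pair:
  3A -> 'AAA'
  9B -> 'BBBBBBBBB'
  7G -> 'GGGGGGG'
  6G -> 'GGGGGG'

Decoded = AAABBBBBBBBBGGGGGGGGGGGGG


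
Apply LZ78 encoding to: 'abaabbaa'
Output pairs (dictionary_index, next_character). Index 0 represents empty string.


LZ78 encoding steps:
Dictionary: {0: ''}
Step 1: w='' (idx 0), next='a' -> output (0, 'a'), add 'a' as idx 1
Step 2: w='' (idx 0), next='b' -> output (0, 'b'), add 'b' as idx 2
Step 3: w='a' (idx 1), next='a' -> output (1, 'a'), add 'aa' as idx 3
Step 4: w='b' (idx 2), next='b' -> output (2, 'b'), add 'bb' as idx 4
Step 5: w='aa' (idx 3), end of input -> output (3, '')


Encoded: [(0, 'a'), (0, 'b'), (1, 'a'), (2, 'b'), (3, '')]


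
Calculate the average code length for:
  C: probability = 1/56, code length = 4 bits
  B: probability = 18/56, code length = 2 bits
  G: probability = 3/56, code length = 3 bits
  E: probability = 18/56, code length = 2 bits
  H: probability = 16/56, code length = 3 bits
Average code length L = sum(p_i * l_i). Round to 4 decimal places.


Weighted contributions p_i * l_i:
  C: (1/56) * 4 = 4/56
  B: (18/56) * 2 = 36/56
  G: (3/56) * 3 = 9/56
  E: (18/56) * 2 = 36/56
  H: (16/56) * 3 = 48/56
Sum = (4 + 36 + 9 + 36 + 48)/56 = 133/56

L = 133/56 = 2.3750 bits/symbol


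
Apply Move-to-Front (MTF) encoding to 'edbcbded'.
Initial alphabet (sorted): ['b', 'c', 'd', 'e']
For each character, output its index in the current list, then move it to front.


MTF encoding:
'e': index 3 in ['b', 'c', 'd', 'e'] -> ['e', 'b', 'c', 'd']
'd': index 3 in ['e', 'b', 'c', 'd'] -> ['d', 'e', 'b', 'c']
'b': index 2 in ['d', 'e', 'b', 'c'] -> ['b', 'd', 'e', 'c']
'c': index 3 in ['b', 'd', 'e', 'c'] -> ['c', 'b', 'd', 'e']
'b': index 1 in ['c', 'b', 'd', 'e'] -> ['b', 'c', 'd', 'e']
'd': index 2 in ['b', 'c', 'd', 'e'] -> ['d', 'b', 'c', 'e']
'e': index 3 in ['d', 'b', 'c', 'e'] -> ['e', 'd', 'b', 'c']
'd': index 1 in ['e', 'd', 'b', 'c'] -> ['d', 'e', 'b', 'c']


Output: [3, 3, 2, 3, 1, 2, 3, 1]


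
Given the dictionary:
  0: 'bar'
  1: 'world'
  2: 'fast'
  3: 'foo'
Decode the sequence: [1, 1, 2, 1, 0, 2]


Look up each index in the dictionary:
  1 -> 'world'
  1 -> 'world'
  2 -> 'fast'
  1 -> 'world'
  0 -> 'bar'
  2 -> 'fast'

Decoded: "world world fast world bar fast"


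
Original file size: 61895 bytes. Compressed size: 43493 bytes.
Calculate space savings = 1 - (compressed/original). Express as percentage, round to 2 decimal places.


ratio = compressed/original = 43493/61895 = 0.70269
savings = 1 - ratio = 1 - 0.70269 = 0.29731
as a percentage: 0.29731 * 100 = 29.73%

Space savings = 1 - 43493/61895 = 29.73%


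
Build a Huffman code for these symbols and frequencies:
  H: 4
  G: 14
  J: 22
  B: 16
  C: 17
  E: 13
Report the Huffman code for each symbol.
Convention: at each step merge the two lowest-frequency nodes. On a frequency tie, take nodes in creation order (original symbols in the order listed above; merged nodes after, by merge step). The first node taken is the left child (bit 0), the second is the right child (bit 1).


Huffman tree construction:
Step 1: Merge H(4) + E(13) = 17
Step 2: Merge G(14) + B(16) = 30
Step 3: Merge C(17) + (H+E)(17) = 34
Step 4: Merge J(22) + (G+B)(30) = 52
Step 5: Merge (C+(H+E))(34) + (J+(G+B))(52) = 86
Read each symbol's code off the tree from the root (left child = 0, right child = 1).

Codes:
  H: 010 (length 3)
  G: 110 (length 3)
  J: 10 (length 2)
  B: 111 (length 3)
  C: 00 (length 2)
  E: 011 (length 3)
Average code length: 219/86 = 2.5465 bits/symbol


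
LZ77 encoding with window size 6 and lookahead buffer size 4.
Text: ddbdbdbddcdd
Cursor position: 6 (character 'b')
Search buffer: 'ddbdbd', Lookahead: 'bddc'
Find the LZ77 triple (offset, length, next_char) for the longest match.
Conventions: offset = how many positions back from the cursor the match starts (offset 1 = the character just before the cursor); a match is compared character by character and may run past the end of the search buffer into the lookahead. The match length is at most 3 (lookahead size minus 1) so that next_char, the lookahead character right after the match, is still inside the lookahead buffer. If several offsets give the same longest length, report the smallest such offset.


Try each offset into the search buffer:
  offset=1 (pos 5, char 'd'): match length 0
  offset=2 (pos 4, char 'b'): match length 2
  offset=3 (pos 3, char 'd'): match length 0
  offset=4 (pos 2, char 'b'): match length 2
  offset=5 (pos 1, char 'd'): match length 0
  offset=6 (pos 0, char 'd'): match length 0
Longest match has length 2, found at offsets 2, 4; take the smallest, offset 2.
next_char = character at position 6 + 2 = 8 -> 'd'

Best match: offset=2, length=2 (matching 'bd' starting at position 4)
LZ77 triple: (2, 2, 'd')


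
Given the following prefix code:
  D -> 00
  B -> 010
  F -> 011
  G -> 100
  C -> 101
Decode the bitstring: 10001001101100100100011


Decoding step by step:
Bits 100 -> G
Bits 010 -> B
Bits 011 -> F
Bits 011 -> F
Bits 00 -> D
Bits 100 -> G
Bits 100 -> G
Bits 011 -> F


Decoded message: GBFFDGGF


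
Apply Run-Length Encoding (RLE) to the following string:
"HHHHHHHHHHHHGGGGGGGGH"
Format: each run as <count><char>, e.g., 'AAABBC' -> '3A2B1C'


Scanning runs left to right:
  i=0: run of 'H' x 12 -> '12H'
  i=12: run of 'G' x 8 -> '8G'
  i=20: run of 'H' x 1 -> '1H'

RLE = 12H8G1H


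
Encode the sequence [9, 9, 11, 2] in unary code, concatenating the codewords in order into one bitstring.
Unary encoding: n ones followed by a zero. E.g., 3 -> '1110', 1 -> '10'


Encode each number as n ones followed by a terminating 0:
  9 -> 1111111110 (10 bits)
  9 -> 1111111110 (10 bits)
  11 -> 111111111110 (12 bits)
  2 -> 110 (3 bits)
Total length = 10 + 10 + 12 + 3 = 35 bits.

Unary([9, 9, 11, 2]) = 11111111101111111110111111111110110 (35 bits)


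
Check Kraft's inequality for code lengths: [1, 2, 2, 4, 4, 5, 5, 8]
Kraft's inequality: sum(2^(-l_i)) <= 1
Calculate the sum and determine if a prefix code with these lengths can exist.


Sum = 2^(-1) + 2^(-2) + 2^(-2) + 2^(-4) + 2^(-4) + 2^(-5) + 2^(-5) + 2^(-8)
    = 0.5 + 0.25 + 0.25 + 0.0625 + 0.0625 + 0.03125 + 0.03125 + 0.00390625
    = 305/256 = 1.19140625
Since 1.19140625 > 1, Kraft's inequality is NOT satisfied.
A prefix code with these lengths CANNOT exist.

Kraft sum = 1.19140625. Not satisfied.


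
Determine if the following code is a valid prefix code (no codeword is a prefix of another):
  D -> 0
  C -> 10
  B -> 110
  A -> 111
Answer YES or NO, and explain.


Checking each pair (does one codeword prefix another?):
  D='0' vs C='10': no prefix
  D='0' vs B='110': no prefix
  D='0' vs A='111': no prefix
  C='10' vs D='0': no prefix
  C='10' vs B='110': no prefix
  C='10' vs A='111': no prefix
  B='110' vs D='0': no prefix
  B='110' vs C='10': no prefix
  B='110' vs A='111': no prefix
  A='111' vs D='0': no prefix
  A='111' vs C='10': no prefix
  A='111' vs B='110': no prefix
No violation found over all pairs.

YES -- this is a valid prefix code. No codeword is a prefix of any other codeword.


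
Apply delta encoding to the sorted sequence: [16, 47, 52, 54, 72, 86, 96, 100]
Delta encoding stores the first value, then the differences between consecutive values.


First value: 16
Deltas:
  47 - 16 = 31
  52 - 47 = 5
  54 - 52 = 2
  72 - 54 = 18
  86 - 72 = 14
  96 - 86 = 10
  100 - 96 = 4


Delta encoded: [16, 31, 5, 2, 18, 14, 10, 4]


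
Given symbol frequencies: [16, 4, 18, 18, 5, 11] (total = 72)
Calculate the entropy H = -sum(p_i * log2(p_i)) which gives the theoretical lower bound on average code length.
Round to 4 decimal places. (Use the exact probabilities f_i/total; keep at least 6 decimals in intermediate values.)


Per-symbol terms -p_i * log2(p_i) with p_i = f_i/72:
  p = 16/72 = 0.222222: log2(p) = -2.169925, -p*log2(p) = 0.482206
  p = 4/72 = 0.055556: log2(p) = -4.169925, -p*log2(p) = 0.231663
  p = 18/72 = 0.250000: log2(p) = -2.000000, -p*log2(p) = 0.500000
  p = 18/72 = 0.250000: log2(p) = -2.000000, -p*log2(p) = 0.500000
  p = 5/72 = 0.069444: log2(p) = -3.847997, -p*log2(p) = 0.267222
  p = 11/72 = 0.152778: log2(p) = -2.710493, -p*log2(p) = 0.414103
H = 0.482206 + 0.231663 + 0.500000 + 0.500000 + 0.267222 + 0.414103 = 2.395194

H = 2.3952 bits/symbol


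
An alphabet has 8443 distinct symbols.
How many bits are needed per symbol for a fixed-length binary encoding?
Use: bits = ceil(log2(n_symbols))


log2(8443) = 13.0435
Bracket: 2^13 = 8192 < 8443 <= 2^14 = 16384
So ceil(log2(8443)) = 14

bits = ceil(log2(8443)) = ceil(13.0435) = 14 bits


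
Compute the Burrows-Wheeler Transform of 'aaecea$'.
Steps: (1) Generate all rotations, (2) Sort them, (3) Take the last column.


Rotations (sorted):
  0: $aaecea -> last char: a
  1: a$aaece -> last char: e
  2: aaecea$ -> last char: $
  3: aecea$a -> last char: a
  4: cea$aae -> last char: e
  5: ea$aaec -> last char: c
  6: ecea$aa -> last char: a


BWT = ae$aeca


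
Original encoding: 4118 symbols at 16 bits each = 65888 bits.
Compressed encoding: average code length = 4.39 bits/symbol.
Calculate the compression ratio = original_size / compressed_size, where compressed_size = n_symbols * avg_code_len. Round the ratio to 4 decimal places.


original_size = n_symbols * orig_bits = 4118 * 16 = 65888 bits
compressed_size = n_symbols * avg_code_len = 4118 * 4.39 = 18078.02 bits
ratio = original_size / compressed_size = 65888 / 18078.02 = 3.6446

Compression ratio = 3.6446


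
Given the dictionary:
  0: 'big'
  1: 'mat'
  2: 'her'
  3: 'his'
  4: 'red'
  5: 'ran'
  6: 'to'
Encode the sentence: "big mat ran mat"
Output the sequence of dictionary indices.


Look up each word in the dictionary:
  'big' -> 0
  'mat' -> 1
  'ran' -> 5
  'mat' -> 1

Encoded: [0, 1, 5, 1]


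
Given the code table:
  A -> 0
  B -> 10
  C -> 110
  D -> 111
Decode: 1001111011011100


Decoding:
10 -> B
0 -> A
111 -> D
10 -> B
110 -> C
111 -> D
0 -> A
0 -> A


Result: BADBCDAA


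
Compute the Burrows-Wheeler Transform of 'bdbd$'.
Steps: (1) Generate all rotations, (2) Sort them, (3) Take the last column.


Rotations (sorted):
  0: $bdbd -> last char: d
  1: bd$bd -> last char: d
  2: bdbd$ -> last char: $
  3: d$bdb -> last char: b
  4: dbd$b -> last char: b


BWT = dd$bb


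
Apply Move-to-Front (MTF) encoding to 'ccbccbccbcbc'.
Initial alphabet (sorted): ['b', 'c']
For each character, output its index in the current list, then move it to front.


MTF encoding:
'c': index 1 in ['b', 'c'] -> ['c', 'b']
'c': index 0 in ['c', 'b'] -> ['c', 'b']
'b': index 1 in ['c', 'b'] -> ['b', 'c']
'c': index 1 in ['b', 'c'] -> ['c', 'b']
'c': index 0 in ['c', 'b'] -> ['c', 'b']
'b': index 1 in ['c', 'b'] -> ['b', 'c']
'c': index 1 in ['b', 'c'] -> ['c', 'b']
'c': index 0 in ['c', 'b'] -> ['c', 'b']
'b': index 1 in ['c', 'b'] -> ['b', 'c']
'c': index 1 in ['b', 'c'] -> ['c', 'b']
'b': index 1 in ['c', 'b'] -> ['b', 'c']
'c': index 1 in ['b', 'c'] -> ['c', 'b']


Output: [1, 0, 1, 1, 0, 1, 1, 0, 1, 1, 1, 1]


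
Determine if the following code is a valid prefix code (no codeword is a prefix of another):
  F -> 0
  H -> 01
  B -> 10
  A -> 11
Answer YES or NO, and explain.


Checking each pair (does one codeword prefix another?):
  F='0' vs H='01': prefix -- VIOLATION

NO -- this is NOT a valid prefix code. F (0) is a prefix of H (01).


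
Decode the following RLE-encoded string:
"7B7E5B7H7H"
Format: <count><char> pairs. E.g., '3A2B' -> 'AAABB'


Expanding each <count><char> pair:
  7B -> 'BBBBBBB'
  7E -> 'EEEEEEE'
  5B -> 'BBBBB'
  7H -> 'HHHHHHH'
  7H -> 'HHHHHHH'

Decoded = BBBBBBBEEEEEEEBBBBBHHHHHHHHHHHHHH


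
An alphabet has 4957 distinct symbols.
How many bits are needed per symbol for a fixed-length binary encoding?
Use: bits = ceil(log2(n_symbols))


log2(4957) = 12.2753
Bracket: 2^12 = 4096 < 4957 <= 2^13 = 8192
So ceil(log2(4957)) = 13

bits = ceil(log2(4957)) = ceil(12.2753) = 13 bits


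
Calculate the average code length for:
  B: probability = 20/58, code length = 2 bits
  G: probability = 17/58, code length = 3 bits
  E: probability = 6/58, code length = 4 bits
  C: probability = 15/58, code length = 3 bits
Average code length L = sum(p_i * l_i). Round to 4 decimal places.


Weighted contributions p_i * l_i:
  B: (20/58) * 2 = 40/58
  G: (17/58) * 3 = 51/58
  E: (6/58) * 4 = 24/58
  C: (15/58) * 3 = 45/58
Sum = (40 + 51 + 24 + 45)/58 = 160/58

L = 160/58 = 2.7586 bits/symbol


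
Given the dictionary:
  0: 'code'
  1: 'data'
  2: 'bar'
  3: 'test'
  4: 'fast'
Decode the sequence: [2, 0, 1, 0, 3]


Look up each index in the dictionary:
  2 -> 'bar'
  0 -> 'code'
  1 -> 'data'
  0 -> 'code'
  3 -> 'test'

Decoded: "bar code data code test"


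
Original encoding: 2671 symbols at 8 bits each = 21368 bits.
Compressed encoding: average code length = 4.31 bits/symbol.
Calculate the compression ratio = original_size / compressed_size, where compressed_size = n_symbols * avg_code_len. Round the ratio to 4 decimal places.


original_size = n_symbols * orig_bits = 2671 * 8 = 21368 bits
compressed_size = n_symbols * avg_code_len = 2671 * 4.31 = 11512.01 bits
ratio = original_size / compressed_size = 21368 / 11512.01 = 1.8561

Compression ratio = 1.8561


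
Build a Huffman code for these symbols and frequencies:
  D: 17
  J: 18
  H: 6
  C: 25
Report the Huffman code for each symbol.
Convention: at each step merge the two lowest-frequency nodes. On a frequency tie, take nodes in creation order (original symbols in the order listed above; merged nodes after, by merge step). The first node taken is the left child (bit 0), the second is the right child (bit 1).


Huffman tree construction:
Step 1: Merge H(6) + D(17) = 23
Step 2: Merge J(18) + (H+D)(23) = 41
Step 3: Merge C(25) + (J+(H+D))(41) = 66
Read each symbol's code off the tree from the root (left child = 0, right child = 1).

Codes:
  D: 111 (length 3)
  J: 10 (length 2)
  H: 110 (length 3)
  C: 0 (length 1)
Average code length: 130/66 = 1.9697 bits/symbol


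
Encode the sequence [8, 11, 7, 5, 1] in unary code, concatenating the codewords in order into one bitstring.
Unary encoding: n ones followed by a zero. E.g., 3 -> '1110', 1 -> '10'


Encode each number as n ones followed by a terminating 0:
  8 -> 111111110 (9 bits)
  11 -> 111111111110 (12 bits)
  7 -> 11111110 (8 bits)
  5 -> 111110 (6 bits)
  1 -> 10 (2 bits)
Total length = 9 + 12 + 8 + 6 + 2 = 37 bits.

Unary([8, 11, 7, 5, 1]) = 1111111101111111111101111111011111010 (37 bits)


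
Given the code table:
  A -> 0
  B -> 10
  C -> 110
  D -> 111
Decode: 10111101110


Decoding:
10 -> B
111 -> D
10 -> B
111 -> D
0 -> A


Result: BDBDA


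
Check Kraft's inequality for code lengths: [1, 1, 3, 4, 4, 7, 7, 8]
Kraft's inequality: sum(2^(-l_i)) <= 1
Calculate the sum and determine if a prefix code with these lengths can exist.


Sum = 2^(-1) + 2^(-1) + 2^(-3) + 2^(-4) + 2^(-4) + 2^(-7) + 2^(-7) + 2^(-8)
    = 0.5 + 0.5 + 0.125 + 0.0625 + 0.0625 + 0.0078125 + 0.0078125 + 0.00390625
    = 325/256 = 1.26953125
Since 1.26953125 > 1, Kraft's inequality is NOT satisfied.
A prefix code with these lengths CANNOT exist.

Kraft sum = 1.26953125. Not satisfied.


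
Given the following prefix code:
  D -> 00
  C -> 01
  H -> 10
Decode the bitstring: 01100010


Decoding step by step:
Bits 01 -> C
Bits 10 -> H
Bits 00 -> D
Bits 10 -> H


Decoded message: CHDH


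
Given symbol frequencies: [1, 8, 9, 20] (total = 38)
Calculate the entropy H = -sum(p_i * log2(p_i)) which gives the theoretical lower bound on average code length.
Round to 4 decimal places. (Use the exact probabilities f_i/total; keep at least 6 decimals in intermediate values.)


Per-symbol terms -p_i * log2(p_i) with p_i = f_i/38:
  p = 1/38 = 0.026316: log2(p) = -5.247928, -p*log2(p) = 0.138103
  p = 8/38 = 0.210526: log2(p) = -2.247928, -p*log2(p) = 0.473248
  p = 9/38 = 0.236842: log2(p) = -2.078003, -p*log2(p) = 0.492158
  p = 20/38 = 0.526316: log2(p) = -0.925999, -p*log2(p) = 0.487368
H = 0.138103 + 0.473248 + 0.492158 + 0.487368 = 1.590877

H = 1.5909 bits/symbol


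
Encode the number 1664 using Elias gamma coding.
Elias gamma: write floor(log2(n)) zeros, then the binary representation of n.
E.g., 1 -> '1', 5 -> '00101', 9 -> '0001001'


num_bits = floor(log2(1664)) + 1 = 11
leading_zeros = num_bits - 1 = 10
binary(1664) = 11010000000

Elias gamma(1664) = '0000000000' + '11010000000' = 000000000011010000000 (21 bits)


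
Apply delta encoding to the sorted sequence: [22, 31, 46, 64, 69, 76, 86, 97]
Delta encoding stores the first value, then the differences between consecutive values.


First value: 22
Deltas:
  31 - 22 = 9
  46 - 31 = 15
  64 - 46 = 18
  69 - 64 = 5
  76 - 69 = 7
  86 - 76 = 10
  97 - 86 = 11


Delta encoded: [22, 9, 15, 18, 5, 7, 10, 11]


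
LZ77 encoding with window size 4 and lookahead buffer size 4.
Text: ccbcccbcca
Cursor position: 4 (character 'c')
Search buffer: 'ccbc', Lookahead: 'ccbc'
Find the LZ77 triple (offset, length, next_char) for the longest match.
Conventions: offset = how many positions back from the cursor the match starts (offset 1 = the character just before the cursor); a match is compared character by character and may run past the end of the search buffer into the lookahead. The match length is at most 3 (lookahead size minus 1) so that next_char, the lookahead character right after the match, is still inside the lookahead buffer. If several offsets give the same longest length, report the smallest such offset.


Try each offset into the search buffer:
  offset=1 (pos 3, char 'c'): match length 2
  offset=2 (pos 2, char 'b'): match length 0
  offset=3 (pos 1, char 'c'): match length 1
  offset=4 (pos 0, char 'c'): match length 3
Longest match has length 3 at offset 4.
next_char = character at position 4 + 3 = 7 -> 'c'

Best match: offset=4, length=3 (matching 'ccb' starting at position 0)
LZ77 triple: (4, 3, 'c')


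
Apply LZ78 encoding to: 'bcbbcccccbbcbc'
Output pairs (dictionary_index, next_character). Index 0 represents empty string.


LZ78 encoding steps:
Dictionary: {0: ''}
Step 1: w='' (idx 0), next='b' -> output (0, 'b'), add 'b' as idx 1
Step 2: w='' (idx 0), next='c' -> output (0, 'c'), add 'c' as idx 2
Step 3: w='b' (idx 1), next='b' -> output (1, 'b'), add 'bb' as idx 3
Step 4: w='c' (idx 2), next='c' -> output (2, 'c'), add 'cc' as idx 4
Step 5: w='cc' (idx 4), next='c' -> output (4, 'c'), add 'ccc' as idx 5
Step 6: w='bb' (idx 3), next='c' -> output (3, 'c'), add 'bbc' as idx 6
Step 7: w='b' (idx 1), next='c' -> output (1, 'c'), add 'bc' as idx 7


Encoded: [(0, 'b'), (0, 'c'), (1, 'b'), (2, 'c'), (4, 'c'), (3, 'c'), (1, 'c')]


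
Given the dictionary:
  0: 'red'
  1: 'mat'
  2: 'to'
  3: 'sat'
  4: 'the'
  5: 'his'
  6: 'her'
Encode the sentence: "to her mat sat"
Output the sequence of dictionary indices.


Look up each word in the dictionary:
  'to' -> 2
  'her' -> 6
  'mat' -> 1
  'sat' -> 3

Encoded: [2, 6, 1, 3]


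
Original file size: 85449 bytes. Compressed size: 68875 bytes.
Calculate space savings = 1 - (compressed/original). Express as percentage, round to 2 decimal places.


ratio = compressed/original = 68875/85449 = 0.806036
savings = 1 - ratio = 1 - 0.806036 = 0.193964
as a percentage: 0.193964 * 100 = 19.4%

Space savings = 1 - 68875/85449 = 19.4%
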